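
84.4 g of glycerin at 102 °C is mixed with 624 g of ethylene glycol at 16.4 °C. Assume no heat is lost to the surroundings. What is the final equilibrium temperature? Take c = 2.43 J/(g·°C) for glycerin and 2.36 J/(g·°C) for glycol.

T_f ≈ 26.9 °C

T_f is the heat-capacity-weighted average of the initial temperatures:
T_f = (205.09*102 + 1472.6*16.4) / (205.09 + 1472.6)
    = 45071 / 1677.7 ≈ 26.86 °C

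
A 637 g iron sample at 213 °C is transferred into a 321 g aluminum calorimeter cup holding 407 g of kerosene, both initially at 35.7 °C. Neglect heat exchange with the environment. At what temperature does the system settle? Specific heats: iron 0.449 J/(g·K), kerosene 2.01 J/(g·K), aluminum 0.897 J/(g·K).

T_f ≈ 72.1 °C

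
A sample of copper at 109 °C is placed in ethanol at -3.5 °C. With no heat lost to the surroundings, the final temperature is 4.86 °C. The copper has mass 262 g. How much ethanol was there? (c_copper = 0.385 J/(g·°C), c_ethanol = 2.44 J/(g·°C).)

m ≈ 515 g

Conservation of energy gives ΣQ = 0:
262·0.385·(4.86 − 109) + m·2.44·(4.86 − (-3.5)) = 0
20.4 m = 10505
m = 10505/20.4 ≈ 515 g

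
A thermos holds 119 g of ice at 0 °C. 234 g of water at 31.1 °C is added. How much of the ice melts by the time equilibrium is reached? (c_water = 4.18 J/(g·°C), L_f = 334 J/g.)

Cooling the water to 0 °C releases 234×4.18×31.1 = 30420 J.
Melting all 119 g of ice would need 119×334 = 39746 J.
Since 30420 < 39746 J, not all the ice melts; equilibrium is at 0 °C.
m_melted×334 = 30420  ⇒  m_melted ≈ 91.08 g.

m_melted ≈ 91.1 g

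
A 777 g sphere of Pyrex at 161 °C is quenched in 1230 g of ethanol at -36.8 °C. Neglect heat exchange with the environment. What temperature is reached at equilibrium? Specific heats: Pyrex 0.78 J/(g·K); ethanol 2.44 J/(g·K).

Set heat shed by the hot body equal to heat absorbed by the cold body:
777*0.78*(161 − T) = 1230*2.44*(T − (-36.8))
606.06(161 − T) = 3001.2(T − (-36.8))
3607.3 T = -12868  ⇒  T ≈ -3.57 °C

T_f ≈ -3.6 °C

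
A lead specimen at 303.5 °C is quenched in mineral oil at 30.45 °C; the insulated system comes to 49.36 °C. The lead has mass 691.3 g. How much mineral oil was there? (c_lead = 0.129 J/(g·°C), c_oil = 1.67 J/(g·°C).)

m ≈ 718 g

Net heat exchanged in the isolated system is zero:
691.3×0.129×(49.36 − 303.5) + m×1.67×(49.36 − 30.45) = 0
31.58 m = 22664
m = 22664/31.58 ≈ 717.7 g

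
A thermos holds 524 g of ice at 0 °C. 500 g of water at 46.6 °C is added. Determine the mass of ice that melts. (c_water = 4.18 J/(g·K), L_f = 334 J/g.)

m_melted ≈ 292 g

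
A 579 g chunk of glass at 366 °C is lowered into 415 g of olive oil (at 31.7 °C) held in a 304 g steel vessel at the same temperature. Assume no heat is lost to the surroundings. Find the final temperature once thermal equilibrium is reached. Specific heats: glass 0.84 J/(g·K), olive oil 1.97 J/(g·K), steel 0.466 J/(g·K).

Heat gained plus heat lost sum to zero:
579·0.84·(T − 366) + 415·1.97·(T − 31.7) + 304·0.466·(T − 31.7) = 0
486.36(T − 366) + 817.55(T − 31.7) + 141.66(T − 31.7) = 0
1445.6 T = 208415
T ≈ 144.17 °C

T_f ≈ 144.2 °C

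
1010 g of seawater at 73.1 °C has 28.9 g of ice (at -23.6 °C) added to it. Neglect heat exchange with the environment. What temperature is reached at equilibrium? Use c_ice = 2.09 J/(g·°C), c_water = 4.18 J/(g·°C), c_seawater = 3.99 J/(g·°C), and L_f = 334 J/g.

Heat gained plus heat lost sum to zero:
ice -23.6→0 °C: 28.9·2.09·23.6 = 1425.5
  latent heat to melt: 28.9·334 = 9652.6
  warm the meltwater: 120.8 T
  seawater cools: 1010·3.99·(T − 73.1) = 4029.9(T − 73.1)
4150.7 T = 294586 − 11078 = 283508
T ≈ 68.30 °C — above 0 °C, consistent with complete melting.

T_f ≈ 68.3 °C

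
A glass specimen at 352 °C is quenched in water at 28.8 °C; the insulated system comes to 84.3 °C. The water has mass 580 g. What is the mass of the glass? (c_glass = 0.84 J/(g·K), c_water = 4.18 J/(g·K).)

m ≈ 598 g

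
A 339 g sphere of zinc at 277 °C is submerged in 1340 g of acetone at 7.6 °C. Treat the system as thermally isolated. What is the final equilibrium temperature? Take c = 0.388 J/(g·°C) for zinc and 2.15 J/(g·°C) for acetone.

T_f ≈ 19.4 °C

Let T be the final temperature. ΣQ_i = 0:
339*0.388*(T − 277) + 1340*2.15*(T − 7.6) = 0
131.53(T − 277) + 2881(T − 7.6) = 0
(131.53 + 2881) T = 131.53*277 + 2881*7.6
T = 58330 / 3012.5 = 19.4 °C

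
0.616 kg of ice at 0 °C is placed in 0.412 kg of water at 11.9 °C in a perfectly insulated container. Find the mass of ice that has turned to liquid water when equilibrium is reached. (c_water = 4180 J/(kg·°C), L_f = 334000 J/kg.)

Water can give up m c ΔT = 0.412×4180×11.9 = 20494 J before reaching 0 °C.
To melt every bit of ice: 0.616×334000 = 205744 J.
That's not enough to melt it all — equilibrium is at 0 °C with ice remaining.
Mass melted = 20494/334000 ≈ 0.06136 kg.

m_melted ≈ 0.0614 kg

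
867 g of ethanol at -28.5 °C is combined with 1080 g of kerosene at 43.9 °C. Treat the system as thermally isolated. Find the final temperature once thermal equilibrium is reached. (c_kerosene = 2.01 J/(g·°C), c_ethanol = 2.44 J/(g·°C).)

Heat gained plus heat lost sum to zero:
1080×2.01×(T − 43.9) + 867×2.44×(T − (-28.5)) = 0
4286.3 T = 35007
T ≈ 8.17 °C

T_f ≈ 8.2 °C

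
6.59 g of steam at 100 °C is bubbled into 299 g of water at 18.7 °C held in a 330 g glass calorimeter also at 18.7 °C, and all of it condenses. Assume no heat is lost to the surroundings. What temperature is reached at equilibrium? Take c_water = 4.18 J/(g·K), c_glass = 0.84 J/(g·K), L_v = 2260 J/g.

T_f ≈ 29.7 °C

Sum of m c ΔT and latent-heat terms is zero:
steam→water at 100 °C releases m L_v = 6.59×2260 = 14893; condensed water 100 °C→T: 27.55(T − 100); water warms: 299×4.18×(T − 18.7) = 1249.8(T − 18.7); glass cup: 330×0.84×(T − 18.7) = 277.2(T − 18.7)
1554.6 T = 14893 + 2754.6 + 28555 = 46203
T ≈ 29.72 °C — below 100 °C, confirming all the steam condensed.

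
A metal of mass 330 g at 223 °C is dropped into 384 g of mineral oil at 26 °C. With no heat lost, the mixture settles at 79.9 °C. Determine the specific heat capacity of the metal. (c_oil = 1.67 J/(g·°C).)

Conservation of energy gives ΣQ = 0:
330·c·(79.9 − 223) + 384·1.67·(79.9 − 26) = 0
-47223 c = -34565
c = -34565/-47223 ≈ 0.732 J/(g·°C)

c ≈ 0.732 J/(g·°C)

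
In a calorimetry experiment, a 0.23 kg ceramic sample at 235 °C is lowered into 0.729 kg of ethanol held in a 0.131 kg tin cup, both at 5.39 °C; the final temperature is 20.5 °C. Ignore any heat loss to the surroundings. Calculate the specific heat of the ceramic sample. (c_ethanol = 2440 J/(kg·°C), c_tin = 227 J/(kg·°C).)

c ≈ 554 J/(kg·°C)

Conservation of energy gives ΣQ = 0:
0.23·c·(20.5 − 235) + 0.729·2440·(20.5 − 5.39) + 0.131·227·(20.5 − 5.39) = 0
-49.34 c = -27326
c = -27326/-49.34 ≈ 553.9 J/(kg·°C)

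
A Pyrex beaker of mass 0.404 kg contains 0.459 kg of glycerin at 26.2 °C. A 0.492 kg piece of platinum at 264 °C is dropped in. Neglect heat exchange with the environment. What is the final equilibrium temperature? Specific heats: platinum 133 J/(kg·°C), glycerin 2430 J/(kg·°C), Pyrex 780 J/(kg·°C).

With ΣQ=0 the equilibrium temperature is the m·c-weighted mean:
T_f = (65.44·264 + 1115.4·26.2 + 315.12·26.2) / (65.44 + 1115.4 + 315.12)
    = 54754 / 1495.9 ≈ 36.60 °C

T_f ≈ 36.6 °C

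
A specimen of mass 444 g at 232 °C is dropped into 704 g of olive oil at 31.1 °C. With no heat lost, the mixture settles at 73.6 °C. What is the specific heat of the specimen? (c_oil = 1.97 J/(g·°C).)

c ≈ 0.838 J/(g·°C)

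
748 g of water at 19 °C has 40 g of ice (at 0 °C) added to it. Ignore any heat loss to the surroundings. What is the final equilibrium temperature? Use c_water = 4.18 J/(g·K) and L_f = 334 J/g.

T_f ≈ 14.0 °C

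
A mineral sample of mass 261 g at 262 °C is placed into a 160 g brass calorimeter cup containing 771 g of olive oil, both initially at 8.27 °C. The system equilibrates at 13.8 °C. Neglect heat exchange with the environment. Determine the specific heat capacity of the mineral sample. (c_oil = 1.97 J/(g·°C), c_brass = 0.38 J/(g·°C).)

Setting the total heat transfer to zero:
261×c×(13.8 − 262) + 771×1.97×(13.8 − 8.27) + 160×0.38×(13.8 − 8.27) = 0
-64780 c = -8735.6
c = -8735.6/-64780 ≈ 0.1348 J/(g·°C)

c ≈ 0.135 J/(g·°C)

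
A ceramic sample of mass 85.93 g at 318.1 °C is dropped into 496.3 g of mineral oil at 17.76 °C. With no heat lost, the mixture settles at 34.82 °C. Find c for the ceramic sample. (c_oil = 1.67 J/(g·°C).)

m_s c (T_s − T_f) = m_oil c_oil (T_f − T_0):
85.93×c×(318.1 − 34.82) = 496.3×1.67×(34.82 − 17.76)
24342 c = 14140  ⇒  c ≈ 0.5809 J/(g·°C)

c ≈ 0.581 J/(g·°C)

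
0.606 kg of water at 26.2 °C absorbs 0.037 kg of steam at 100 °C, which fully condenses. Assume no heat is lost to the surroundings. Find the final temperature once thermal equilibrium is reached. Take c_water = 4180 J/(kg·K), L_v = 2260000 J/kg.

T_f ≈ 61.6 °C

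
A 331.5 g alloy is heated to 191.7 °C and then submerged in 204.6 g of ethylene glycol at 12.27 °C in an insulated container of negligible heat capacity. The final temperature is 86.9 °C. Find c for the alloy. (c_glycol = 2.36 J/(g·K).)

Setting the total heat transfer to zero:
331.5·c·(86.9 − 191.7) + 204.6·2.36·(86.9 − 12.27) = 0
-34741 c = -36036
c = -36036/-34741 ≈ 1.037 J/(g·K)

c ≈ 1.04 J/(g·K)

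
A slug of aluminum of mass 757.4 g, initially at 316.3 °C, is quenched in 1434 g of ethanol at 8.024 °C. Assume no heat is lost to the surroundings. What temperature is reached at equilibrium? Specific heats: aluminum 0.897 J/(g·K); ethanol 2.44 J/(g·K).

T_f ≈ 58.1 °C

Conservation of energy gives ΣQ = 0:
757.4*0.897*(T − 316.3) + 1434*2.44*(T − 8.024) = 0
(679.39 + 3499) T = 679.39*316.3 + 3499*8.024
T = 242966 / 4178.3 = 58.1 °C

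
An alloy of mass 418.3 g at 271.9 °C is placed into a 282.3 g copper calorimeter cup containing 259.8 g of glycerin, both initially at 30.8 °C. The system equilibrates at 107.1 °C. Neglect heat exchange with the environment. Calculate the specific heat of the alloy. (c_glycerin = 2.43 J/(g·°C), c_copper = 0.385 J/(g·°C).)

c ≈ 0.819 J/(g·°C)

Setting the total heat transfer to zero:
418.3·c·(107.1 − 271.9) + 259.8·2.43·(107.1 − 30.8) + 282.3·0.385·(107.1 − 30.8) = 0
-68936 c = -56462
c = -56462/-68936 ≈ 0.8191 J/(g·°C)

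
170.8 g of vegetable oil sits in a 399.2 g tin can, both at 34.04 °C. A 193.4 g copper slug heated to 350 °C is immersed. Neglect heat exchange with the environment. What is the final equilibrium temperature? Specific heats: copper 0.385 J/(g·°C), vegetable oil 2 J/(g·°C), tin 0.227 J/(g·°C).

T_f ≈ 80.5 °C

Heat gained plus heat lost sum to zero:
193.4*0.385*(T − 350) + 170.8*2*(T − 34.04) + 399.2*0.227*(T − 34.04) = 0
(74.46 + 341.6 + 90.62) T = 74.46*350 + 341.6*34.04 + 90.62*34.04
T = 40773 / 506.68 = 80.5 °C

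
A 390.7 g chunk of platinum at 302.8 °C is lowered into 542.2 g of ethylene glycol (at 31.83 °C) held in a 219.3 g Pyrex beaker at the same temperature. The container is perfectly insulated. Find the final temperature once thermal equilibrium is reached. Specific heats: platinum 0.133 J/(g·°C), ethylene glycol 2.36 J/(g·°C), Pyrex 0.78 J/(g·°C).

Net heat exchanged in the isolated system is zero:
390.7×0.133×(T − 302.8) + 542.2×2.36×(T − 31.83) + 219.3×0.78×(T − 31.83) = 0
51.96(T − 302.8) + 1279.6(T − 31.83) + 171.05(T − 31.83) = 0
(51.96 + 1279.6 + 171.05) T = 51.96×302.8 + 1279.6×31.83 + 171.05×31.83
T = 61908/1502.6 ≈ 41.20 °C

T_f ≈ 41.2 °C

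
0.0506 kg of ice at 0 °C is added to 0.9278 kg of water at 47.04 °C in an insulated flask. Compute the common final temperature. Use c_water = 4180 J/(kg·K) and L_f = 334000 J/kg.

T_f ≈ 40.5 °C

Setting the total heat transfer to zero:
melt ice: 0.0506×334000 = 16900
  warm the meltwater: 211.51 T
  water cools: 0.9278×4180×(T − 47.04) = 3878.2(T − 47.04)
4089.7 T = 182431 − 16900 = 165530
T ≈ 40.47 °C (positive, so assuming full melt was valid).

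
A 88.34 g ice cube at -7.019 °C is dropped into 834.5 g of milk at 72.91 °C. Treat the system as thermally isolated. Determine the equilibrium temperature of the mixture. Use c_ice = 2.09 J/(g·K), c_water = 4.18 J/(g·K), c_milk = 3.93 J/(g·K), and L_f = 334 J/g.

Energy conservation, ΣQ = 0:
ice -7.019→0 °C: 88.34×2.09×7.019 = 1295.9; latent heat to melt: 88.34×334 = 29506; warm the meltwater: 369.26 T; milk cools: 834.5×3.93×(T − 72.91) = 3279.6(T − 72.91)
3648.8 T = 239115 − 30801 = 208313
T ≈ 57.09 °C. Since T > 0 °C, the all-ice-melts assumption holds.

T_f ≈ 57.1 °C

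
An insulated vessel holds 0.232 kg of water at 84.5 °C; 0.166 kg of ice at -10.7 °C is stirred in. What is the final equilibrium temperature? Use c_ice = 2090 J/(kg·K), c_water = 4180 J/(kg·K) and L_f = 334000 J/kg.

T_f ≈ 13.7 °C

Setting the total heat transfer to zero:
warm ice to 0 °C: 0.166×2090×(0 − (-10.7)) = 3712.3
  fusion: m_ice L_f = 0.166×334000 = 55444
  warm the meltwater: 693.88 T
  water: 969.76(T − 84.5)
1663.6 T = 81945 − 59156 = 22788
T ≈ 13.70 °C (positive, so assuming full melt was valid).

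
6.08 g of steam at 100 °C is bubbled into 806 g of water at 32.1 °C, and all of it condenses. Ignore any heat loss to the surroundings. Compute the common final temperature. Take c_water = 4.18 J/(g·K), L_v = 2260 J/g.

Conservation of energy gives ΣQ = 0:
latent heat released on condensation: 6.08×2260 = 13741
  condensate cools 100→T: 6.08×4.18×(T − 100) = 25.41(T − 100)
  original water: 3369.1(T − 32.1)
3394.5 T = 13741 + 2541.4 + 108147 = 124430
T ≈ 36.66 °C (< 100 °C, so full condensation is consistent).

T_f ≈ 36.7 °C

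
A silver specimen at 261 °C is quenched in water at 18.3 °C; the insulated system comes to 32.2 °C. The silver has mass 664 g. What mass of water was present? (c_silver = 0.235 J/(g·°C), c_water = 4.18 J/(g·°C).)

Net heat exchanged in the isolated system is zero:
664×0.235×(32.2 − 261) + m×4.18×(32.2 − 18.3) = 0
58.1 m = 35702
m = 35702/58.1 ≈ 614.5 g

m ≈ 614 g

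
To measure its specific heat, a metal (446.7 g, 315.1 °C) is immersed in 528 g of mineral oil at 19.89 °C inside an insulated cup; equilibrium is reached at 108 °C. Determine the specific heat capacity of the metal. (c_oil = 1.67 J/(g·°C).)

c ≈ 0.84 J/(g·°C)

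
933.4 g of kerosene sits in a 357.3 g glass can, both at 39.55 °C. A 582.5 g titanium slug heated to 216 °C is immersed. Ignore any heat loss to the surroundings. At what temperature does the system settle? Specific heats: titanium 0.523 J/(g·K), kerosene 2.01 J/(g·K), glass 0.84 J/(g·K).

Setting the total heat transfer to zero:
582.5*0.523*(T − 216) + 933.4*2.01*(T − 39.55) + 357.3*0.84*(T − 39.55) = 0
304.65(T − 216) + 1876.1(T − 39.55) + 300.13(T − 39.55) = 0
(304.65 + 1876.1 + 300.13) T = 304.65*216 + 1876.1*39.55 + 300.13*39.55
T = 151875/2480.9 ≈ 61.22 °C

T_f ≈ 61.2 °C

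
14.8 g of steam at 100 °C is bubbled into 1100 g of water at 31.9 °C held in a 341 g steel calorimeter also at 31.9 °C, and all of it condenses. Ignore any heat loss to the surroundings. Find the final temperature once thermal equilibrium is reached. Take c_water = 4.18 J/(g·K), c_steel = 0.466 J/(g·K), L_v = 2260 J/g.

T_f ≈ 39.7 °C

Energy balance with sensible and latent terms:
condense steam: −14.8·2260 = −33448
  condensate cools 100→T: 14.8·4.18·(T − 100) = 61.86(T − 100)
  original water: 4598(T − 31.9)
  steel cup: 341·0.466·(T − 31.9) = 158.91(T − 31.9)
4818.8 T = 33448 + 6186.4 + 151745 = 191380
T ≈ 39.72 °C (< 100 °C, so full condensation is consistent).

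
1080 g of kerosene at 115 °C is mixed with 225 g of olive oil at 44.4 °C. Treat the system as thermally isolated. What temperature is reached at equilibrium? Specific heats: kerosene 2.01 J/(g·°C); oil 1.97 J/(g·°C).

T_f = Σ m_i c_i T_i / Σ m_i c_i:
T_f = (2170.8*115 + 443.25*44.4) / (2170.8 + 443.25)
    = 269322 / 2614 ≈ 103.03 °C

T_f ≈ 103.0 °C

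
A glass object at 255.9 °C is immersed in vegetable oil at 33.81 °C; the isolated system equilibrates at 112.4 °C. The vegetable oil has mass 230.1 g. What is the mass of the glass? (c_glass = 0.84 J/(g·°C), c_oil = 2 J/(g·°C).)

|Q_glass| = |Q_oil|:
m×0.84×(255.9 − 112.4) = 230.1×2×(112.4 − 33.81)
120.54 m = 36167  ⇒  m ≈ 300 g

m ≈ 300 g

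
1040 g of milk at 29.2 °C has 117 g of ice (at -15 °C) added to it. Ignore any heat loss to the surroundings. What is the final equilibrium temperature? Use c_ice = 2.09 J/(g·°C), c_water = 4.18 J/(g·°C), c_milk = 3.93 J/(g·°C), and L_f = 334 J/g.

Sum of m c ΔT and latent-heat terms is zero:
ice -15→0 °C: 117·2.09·15 = 3667.9; melt ice: 117·334 = 39078; warm the meltwater: 489.06 T; milk: 4087.2(T − 29.2)
4576.3 T = 119346 − 42746 = 76600
T ≈ 16.74 °C (positive, so assuming full melt was valid).

T_f ≈ 16.7 °C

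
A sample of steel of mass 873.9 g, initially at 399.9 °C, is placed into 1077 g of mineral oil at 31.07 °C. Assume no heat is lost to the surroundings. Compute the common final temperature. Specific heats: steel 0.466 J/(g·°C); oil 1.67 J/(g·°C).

With ΣQ=0 the equilibrium temperature is the m·c-weighted mean:
T_f = (407.24·399.9 + 1798.6·31.07) / (407.24 + 1798.6)
    = 218736 / 2205.8 ≈ 99.16 °C

T_f ≈ 99.2 °C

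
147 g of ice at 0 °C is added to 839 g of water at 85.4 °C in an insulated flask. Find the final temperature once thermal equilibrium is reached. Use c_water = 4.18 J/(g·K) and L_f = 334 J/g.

Setting the total heat transfer to zero:
fusion: m_ice L_f = 147·334 = 49098; warm the meltwater: 614.46 T; water: 3507(T − 85.4)
4121.5 T = 299500 − 49098 = 250402
T ≈ 60.76 °C (positive, so assuming full melt was valid).

T_f ≈ 60.8 °C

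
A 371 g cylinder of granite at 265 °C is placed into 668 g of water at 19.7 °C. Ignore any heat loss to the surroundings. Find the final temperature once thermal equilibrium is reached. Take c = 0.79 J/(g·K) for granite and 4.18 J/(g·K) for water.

T_f ≈ 43.0 °C

Energy conservation, ΣQ = 0:
371×0.79×(T − 265) + 668×4.18×(T − 19.7) = 0
293.09(T − 265) + 2792.2(T − 19.7) = 0
(293.09 + 2792.2) T = 293.09×265 + 2792.2×19.7
T ≈ 43.00 °C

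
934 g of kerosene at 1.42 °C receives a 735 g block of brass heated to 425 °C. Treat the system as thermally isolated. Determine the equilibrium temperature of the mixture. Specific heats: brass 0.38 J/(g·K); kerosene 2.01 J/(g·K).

Net heat exchanged in the isolated system is zero:
735*0.38*(T − 425) + 934*2.01*(T − 1.42) = 0
2156.6 T = 121368
T = 121368/2156.6 ≈ 56.28 °C

T_f ≈ 56.3 °C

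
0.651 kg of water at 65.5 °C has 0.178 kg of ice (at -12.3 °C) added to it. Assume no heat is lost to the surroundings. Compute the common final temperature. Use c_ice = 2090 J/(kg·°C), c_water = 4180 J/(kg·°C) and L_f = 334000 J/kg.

T_f ≈ 33.0 °C

Heat gained plus heat lost sum to zero:
ice -12.3→0 °C: 0.178·2090·12.3 = 4575.8
  fusion: m_ice L_f = 0.178·334000 = 59452
  warm the meltwater: 744.04 T
  water cools: 0.651·4180·(T − 65.5) = 2721.2(T − 65.5)
3465.2 T = 178237 − 64028 = 114209
T ≈ 32.96 °C — above 0 °C, consistent with complete melting.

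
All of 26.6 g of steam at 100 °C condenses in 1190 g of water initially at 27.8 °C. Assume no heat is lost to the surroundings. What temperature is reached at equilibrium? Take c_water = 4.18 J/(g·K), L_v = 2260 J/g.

T_f ≈ 41.2 °C

Energy conservation, ΣQ = 0:
condense steam: −26.6·2260 = −60116
  condensate cools 100→T: 26.6·4.18·(T − 100) = 111.19(T − 100)
  water warms: 1190·4.18·(T − 27.8) = 4974.2(T − 27.8)
5085.4 T = 60116 + 11119 + 138283 = 209518
T ≈ 41.20 °C (< 100 °C, so full condensation is consistent).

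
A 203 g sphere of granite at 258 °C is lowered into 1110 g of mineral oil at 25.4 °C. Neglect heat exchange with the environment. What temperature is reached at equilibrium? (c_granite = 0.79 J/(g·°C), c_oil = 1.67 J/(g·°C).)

T_f ≈ 43.9 °C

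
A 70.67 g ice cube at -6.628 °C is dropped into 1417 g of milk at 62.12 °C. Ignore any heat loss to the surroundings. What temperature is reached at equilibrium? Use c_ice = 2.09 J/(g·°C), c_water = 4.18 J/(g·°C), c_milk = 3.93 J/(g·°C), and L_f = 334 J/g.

T_f ≈ 54.8 °C

Energy balance with sensible and latent terms:
ice -6.628→0 °C: 70.67×2.09×6.628 = 978.96; fusion: m_ice L_f = 70.67×334 = 23604; warm the meltwater: 295.4 T; milk: 5568.8(T − 62.12)
5864.2 T = 345934 − 24583 = 321352
T ≈ 54.80 °C — above 0 °C, consistent with complete melting.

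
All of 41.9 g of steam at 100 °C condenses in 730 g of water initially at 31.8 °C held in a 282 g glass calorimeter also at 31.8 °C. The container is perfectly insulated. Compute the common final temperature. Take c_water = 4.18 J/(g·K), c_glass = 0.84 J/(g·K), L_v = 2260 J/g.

Energy conservation, ΣQ = 0:
latent heat released on condensation: 41.9·2260 = 94694; condensate cools 100→T: 41.9·4.18·(T − 100) = 175.14(T − 100); original water: 3051.4(T − 31.8); cup: 236.88(T − 31.8)
3463.4 T = 94694 + 17514 + 104567 = 216776
T ≈ 62.59 °C, under the boiling point, so the assumption holds.

T_f ≈ 62.6 °C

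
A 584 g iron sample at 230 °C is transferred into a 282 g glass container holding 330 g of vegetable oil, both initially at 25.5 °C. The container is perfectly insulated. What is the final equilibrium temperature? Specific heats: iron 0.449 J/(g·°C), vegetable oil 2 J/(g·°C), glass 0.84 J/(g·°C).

T_f ≈ 71.8 °C

With ΣQ=0 the equilibrium temperature is the m·c-weighted mean:
T_f = (262.22×230 + 660×25.5 + 236.88×25.5) / (262.22 + 660 + 236.88)
    = 83180 / 1159.1 ≈ 71.76 °C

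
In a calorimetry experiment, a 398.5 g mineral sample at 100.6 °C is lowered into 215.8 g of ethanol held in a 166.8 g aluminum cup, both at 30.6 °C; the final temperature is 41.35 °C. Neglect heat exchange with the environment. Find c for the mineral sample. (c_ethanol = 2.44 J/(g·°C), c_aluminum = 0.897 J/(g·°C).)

c ≈ 0.308 J/(g·°C)

Heat gained plus heat lost sum to zero:
398.5×c×(41.35 − 100.6) + 215.8×2.44×(41.35 − 30.6) + 166.8×0.897×(41.35 − 30.6) = 0
-23611 c = -7268.8
c = -7268.8/-23611 ≈ 0.3079 J/(g·°C)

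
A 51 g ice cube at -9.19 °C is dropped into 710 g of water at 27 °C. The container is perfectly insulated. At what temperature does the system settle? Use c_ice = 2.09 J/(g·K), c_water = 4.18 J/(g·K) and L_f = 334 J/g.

Setting the total heat transfer to zero:
warm ice to 0 °C: 51·2.09·(0 − (-9.19)) = 979.56; fusion: m_ice L_f = 51·334 = 17034; warm the meltwater: 213.18 T; water: 2967.8(T − 27)
3181 T = 80131 − 18014 = 62117
T ≈ 19.53 °C. Since T > 0 °C, the all-ice-melts assumption holds.

T_f ≈ 19.5 °C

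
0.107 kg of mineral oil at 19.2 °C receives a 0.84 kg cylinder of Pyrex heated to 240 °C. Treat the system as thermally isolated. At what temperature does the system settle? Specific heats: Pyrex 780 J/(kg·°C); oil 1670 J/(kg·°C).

Taking heat into each body as positive, Σ m c ΔT = 0:
0.84×780×(T − 240) + 0.107×1670×(T − 19.2) = 0
833.89 T = 160679
T ≈ 192.69 °C

T_f ≈ 192.7 °C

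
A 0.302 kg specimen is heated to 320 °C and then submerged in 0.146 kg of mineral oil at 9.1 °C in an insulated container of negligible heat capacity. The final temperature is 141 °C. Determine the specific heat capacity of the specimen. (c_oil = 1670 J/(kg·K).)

c ≈ 595 J/(kg·K)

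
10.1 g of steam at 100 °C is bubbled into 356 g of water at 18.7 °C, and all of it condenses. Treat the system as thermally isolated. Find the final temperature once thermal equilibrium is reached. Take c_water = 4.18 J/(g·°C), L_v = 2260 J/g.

T_f ≈ 35.9 °C

Heat gained plus heat lost sum to zero:
latent heat released on condensation: 10.1×2260 = 22826
  condensate cools 100→T: 10.1×4.18×(T − 100) = 42.22(T − 100)
  water warms: 356×4.18×(T − 18.7) = 1488.1(T − 18.7)
1530.3 T = 22826 + 4221.8 + 27827 = 54875
T ≈ 35.86 °C (< 100 °C, so full condensation is consistent).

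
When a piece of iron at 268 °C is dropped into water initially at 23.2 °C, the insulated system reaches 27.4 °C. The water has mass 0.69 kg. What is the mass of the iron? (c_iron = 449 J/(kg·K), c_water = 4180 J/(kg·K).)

m ≈ 0.112 kg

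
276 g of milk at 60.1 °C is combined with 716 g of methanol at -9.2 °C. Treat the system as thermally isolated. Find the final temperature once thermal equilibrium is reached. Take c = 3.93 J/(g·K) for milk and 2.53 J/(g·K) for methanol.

With ΣQ=0 the equilibrium temperature is the m·c-weighted mean:
T_f = (1084.7*60.1 + 1811.5*(-9.2)) / (1084.7 + 1811.5)
    = 48524 / 2896.2 ≈ 16.75 °C

T_f ≈ 16.8 °C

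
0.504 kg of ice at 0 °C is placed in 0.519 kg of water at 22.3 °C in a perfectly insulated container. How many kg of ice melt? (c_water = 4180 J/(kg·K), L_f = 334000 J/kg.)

m_melted ≈ 0.145 kg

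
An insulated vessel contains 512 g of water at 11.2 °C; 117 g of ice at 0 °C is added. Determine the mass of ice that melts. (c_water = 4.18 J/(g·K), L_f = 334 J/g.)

m_melted ≈ 71.8 g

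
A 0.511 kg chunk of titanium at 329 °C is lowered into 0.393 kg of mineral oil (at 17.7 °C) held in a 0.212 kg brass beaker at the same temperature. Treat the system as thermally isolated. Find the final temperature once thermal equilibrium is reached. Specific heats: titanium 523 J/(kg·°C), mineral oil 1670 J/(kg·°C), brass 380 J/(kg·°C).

Taking heat into each body as positive, Σ m c ΔT = 0:
0.511·523·(T − 329) + 0.393·1670·(T − 17.7) + 0.212·380·(T − 17.7) = 0
(267.25 + 656.31 + 80.56) T = 267.25·329 + 656.31·17.7 + 80.56·17.7
T ≈ 100.55 °C

T_f ≈ 100.6 °C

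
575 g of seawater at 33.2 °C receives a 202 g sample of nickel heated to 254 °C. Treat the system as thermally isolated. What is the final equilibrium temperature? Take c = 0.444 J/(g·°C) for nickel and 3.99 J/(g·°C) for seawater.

Net heat exchanged in the isolated system is zero:
202·0.444·(T − 254) + 575·3.99·(T − 33.2) = 0
89.69(T − 254) + 2294.2(T − 33.2) = 0
(89.69 + 2294.2) T = 89.69·254 + 2294.2·33.2
T ≈ 41.51 °C

T_f ≈ 41.5 °C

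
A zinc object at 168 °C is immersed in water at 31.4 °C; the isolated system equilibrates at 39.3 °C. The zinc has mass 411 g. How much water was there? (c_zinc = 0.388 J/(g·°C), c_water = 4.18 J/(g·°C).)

Setting the total heat transfer to zero:
411×0.388×(39.3 − 168) + m×4.18×(39.3 − 31.4) = 0
33.02 m = 20524
m = 20524/33.02 ≈ 621.5 g

m ≈ 622 g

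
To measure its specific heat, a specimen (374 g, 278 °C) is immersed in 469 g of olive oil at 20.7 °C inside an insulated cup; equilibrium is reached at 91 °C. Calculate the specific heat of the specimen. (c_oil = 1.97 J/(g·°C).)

Heat lost by the specimen = heat gained by the oil:
374×c×(278 − 91) = 469×1.97×(91 − 20.7)
69938 c = 64952  ⇒  c ≈ 0.9287 J/(g·°C)

c ≈ 0.929 J/(g·°C)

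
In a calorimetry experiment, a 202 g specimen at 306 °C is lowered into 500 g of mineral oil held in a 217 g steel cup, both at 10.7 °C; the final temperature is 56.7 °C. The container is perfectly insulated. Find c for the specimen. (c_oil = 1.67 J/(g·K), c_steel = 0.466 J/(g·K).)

Let T be the final temperature. ΣQ_i = 0:
202×c×(56.7 − 306) + 500×1.67×(56.7 − 10.7) + 217×0.466×(56.7 − 10.7) = 0
-50359 c = -43062
c = -43062/-50359 ≈ 0.8551 J/(g·K)

c ≈ 0.855 J/(g·K)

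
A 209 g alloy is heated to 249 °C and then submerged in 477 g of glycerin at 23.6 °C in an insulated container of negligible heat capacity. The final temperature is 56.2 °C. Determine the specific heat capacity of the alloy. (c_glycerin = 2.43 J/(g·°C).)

m_s c (T_s − T_f) = m_glycerin c_glycerin (T_f − T_0):
209·c·(249 − 56.2) = 477·2.43·(56.2 − 23.6)
40295 c = 37787  ⇒  c ≈ 0.9378 J/(g·°C)

c ≈ 0.938 J/(g·°C)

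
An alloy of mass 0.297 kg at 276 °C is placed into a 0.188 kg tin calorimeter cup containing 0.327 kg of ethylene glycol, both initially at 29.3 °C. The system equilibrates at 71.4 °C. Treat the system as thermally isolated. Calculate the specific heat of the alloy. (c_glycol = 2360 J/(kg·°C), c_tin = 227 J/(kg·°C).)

Let T be the final temperature. ΣQ_i = 0:
0.297×c×(71.4 − 276) + 0.327×2360×(71.4 − 29.3) + 0.188×227×(71.4 − 29.3) = 0
-60.77 c = -34286
c = -34286/-60.77 ≈ 564.2 J/(kg·°C)

c ≈ 564 J/(kg·°C)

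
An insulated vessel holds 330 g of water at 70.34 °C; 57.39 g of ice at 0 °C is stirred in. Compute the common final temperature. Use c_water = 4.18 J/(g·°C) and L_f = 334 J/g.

T_f ≈ 48.1 °C

Energy conservation, ΣQ = 0:
fusion: m_ice L_f = 57.39·334 = 19168
  warm the meltwater: 239.89 T
  water: 1379.4(T − 70.34)
1619.3 T = 97027 − 19168 = 77859
T ≈ 48.08 °C (positive, so assuming full melt was valid).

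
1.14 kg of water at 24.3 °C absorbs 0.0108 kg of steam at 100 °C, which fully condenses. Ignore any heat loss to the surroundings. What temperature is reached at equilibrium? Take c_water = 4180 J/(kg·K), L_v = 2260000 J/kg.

Net heat exchanged in the isolated system is zero:
latent heat released on condensation: 0.0108×2260000 = 24408
  condensate cools 100→T: 0.0108×4180×(T − 100) = 45.14(T − 100)
  original water: 4765.2(T − 24.3)
4810.3 T = 24408 + 4514.4 + 115794 = 144717
T ≈ 30.08 °C — below 100 °C, confirming all the steam condensed.

T_f ≈ 30.1 °C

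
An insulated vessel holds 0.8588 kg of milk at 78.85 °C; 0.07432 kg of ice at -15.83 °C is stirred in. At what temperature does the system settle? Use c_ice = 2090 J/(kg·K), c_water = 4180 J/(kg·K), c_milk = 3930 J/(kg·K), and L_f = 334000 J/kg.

T_f ≈ 64.8 °C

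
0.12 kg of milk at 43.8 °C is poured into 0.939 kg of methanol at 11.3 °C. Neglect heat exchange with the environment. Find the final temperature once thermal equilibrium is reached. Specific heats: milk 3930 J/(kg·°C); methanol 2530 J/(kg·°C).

T_f ≈ 16.7 °C

With ΣQ=0 the equilibrium temperature is the m·c-weighted mean:
T_f = (471.6·43.8 + 2375.7·11.3) / (471.6 + 2375.7)
    = 47501 / 2847.3 ≈ 16.68 °C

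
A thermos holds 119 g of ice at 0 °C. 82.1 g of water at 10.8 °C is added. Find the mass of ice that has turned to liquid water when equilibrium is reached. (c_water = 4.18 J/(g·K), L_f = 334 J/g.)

Heat available from the water dropping to 0 °C: 82.1×4.18×10.8 = 3706.3 J.
Fully melting the ice requires m_ice L_f = 119×334 = 39746 J.
3706.3 J < 39746 J, so only part of the ice melts and the system sits at 0 °C.
m_melted×334 = 3706.3  ⇒  m_melted ≈ 11.1 g.

m_melted ≈ 11.1 g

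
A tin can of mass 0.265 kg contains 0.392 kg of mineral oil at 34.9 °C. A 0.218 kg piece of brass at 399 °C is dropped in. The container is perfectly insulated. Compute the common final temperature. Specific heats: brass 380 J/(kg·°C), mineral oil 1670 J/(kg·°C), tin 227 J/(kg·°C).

Heat gained plus heat lost sum to zero:
0.218×380×(T − 399) + 0.392×1670×(T − 34.9) + 0.265×227×(T − 34.9) = 0
(82.84 + 654.64 + 60.16) T = 82.84×399 + 654.64×34.9 + 60.16×34.9
T = 58000 / 797.63 = 72.7 °C

T_f ≈ 72.7 °C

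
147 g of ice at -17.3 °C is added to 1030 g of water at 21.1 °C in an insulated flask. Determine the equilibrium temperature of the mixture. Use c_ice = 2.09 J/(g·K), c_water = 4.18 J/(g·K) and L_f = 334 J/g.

Let T be the final temperature. ΣQ_i = 0:
ice -17.3→0 °C: 147×2.09×17.3 = 5315.1; latent heat to melt: 147×334 = 49098; meltwater 0→T: 147×4.18×T = 614.46 T; water cools: 1030×4.18×(T − 21.1) = 4305.4(T − 21.1)
4919.9 T = 90844 − 54413 = 36431
T ≈ 7.40 °C — above 0 °C, consistent with complete melting.

T_f ≈ 7.4 °C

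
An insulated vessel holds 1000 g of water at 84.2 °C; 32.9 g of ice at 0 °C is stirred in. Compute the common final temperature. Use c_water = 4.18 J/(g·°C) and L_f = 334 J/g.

T_f ≈ 79.0 °C

Energy balance with sensible and latent terms:
fusion: m_ice L_f = 32.9·334 = 10989
  warm the meltwater: 137.52 T
  water cools: 1000·4.18·(T − 84.2) = 4180(T − 84.2)
4317.5 T = 351956 − 10989 = 340967
T ≈ 78.97 °C. Since T > 0 °C, the all-ice-melts assumption holds.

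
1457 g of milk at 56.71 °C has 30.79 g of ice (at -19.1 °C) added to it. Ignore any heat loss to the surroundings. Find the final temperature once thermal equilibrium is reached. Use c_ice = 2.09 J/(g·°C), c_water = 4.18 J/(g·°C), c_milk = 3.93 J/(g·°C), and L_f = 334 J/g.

Net heat exchanged in the isolated system is zero:
ice -19.1→0 °C: 30.79×2.09×19.1 = 1229.1; melt ice: 30.79×334 = 10284; meltwater 0→T: 30.79×4.18×T = 128.7 T; milk: 5726(T − 56.71)
5854.7 T = 324722 − 11513 = 313209
T ≈ 53.50 °C — above 0 °C, consistent with complete melting.

T_f ≈ 53.5 °C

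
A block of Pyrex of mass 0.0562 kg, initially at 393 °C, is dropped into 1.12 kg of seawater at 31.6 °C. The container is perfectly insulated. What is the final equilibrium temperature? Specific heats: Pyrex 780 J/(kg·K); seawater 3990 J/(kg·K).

Energy conservation, ΣQ = 0:
0.0562×780×(T − 393) + 1.12×3990×(T − 31.6) = 0
43.84(T − 393) + 4468.8(T − 31.6) = 0
(43.84 + 4468.8) T = 43.84×393 + 4468.8×31.6
T ≈ 35.11 °C

T_f ≈ 35.1 °C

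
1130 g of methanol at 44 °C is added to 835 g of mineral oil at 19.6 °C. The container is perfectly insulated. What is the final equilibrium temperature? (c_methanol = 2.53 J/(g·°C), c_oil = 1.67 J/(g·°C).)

T_f ≈ 36.0 °C

Heat lost by the methanol equals heat gained by the oil:
1130×2.53×(44 − T) = 835×1.67×(T − 19.6)
2858.9(44 − T) = 1394.5(T − 19.6)
4253.3 T = 153123  ⇒  T ≈ 36.00 °C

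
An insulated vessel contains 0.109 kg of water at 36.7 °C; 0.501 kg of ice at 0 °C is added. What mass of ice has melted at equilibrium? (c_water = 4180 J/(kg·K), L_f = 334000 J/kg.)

Cooling the water to 0 °C releases 0.109·4180·36.7 = 16721 J.
To melt every bit of ice: 0.501·334000 = 167334 J.
16721 J < 167334 J, so only part of the ice melts and the system sits at 0 °C.
m_melted·334000 = 16721  ⇒  m_melted ≈ 0.05006 kg.

m_melted ≈ 0.0501 kg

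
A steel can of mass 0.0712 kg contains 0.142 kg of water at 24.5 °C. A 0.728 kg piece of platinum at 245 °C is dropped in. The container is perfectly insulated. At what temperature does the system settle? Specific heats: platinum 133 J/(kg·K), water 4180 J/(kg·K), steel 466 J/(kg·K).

T_f ≈ 54.0 °C

Heat gained plus heat lost sum to zero:
0.728×133×(T − 245) + 0.142×4180×(T − 24.5) + 0.0712×466×(T − 24.5) = 0
(96.82 + 593.56 + 33.18) T = 96.82×245 + 593.56×24.5 + 33.18×24.5
T = 39077/723.56 ≈ 54.01 °C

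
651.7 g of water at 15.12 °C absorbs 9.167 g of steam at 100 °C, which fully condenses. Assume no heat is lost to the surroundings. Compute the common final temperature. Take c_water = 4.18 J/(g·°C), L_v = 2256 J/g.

T_f ≈ 23.8 °C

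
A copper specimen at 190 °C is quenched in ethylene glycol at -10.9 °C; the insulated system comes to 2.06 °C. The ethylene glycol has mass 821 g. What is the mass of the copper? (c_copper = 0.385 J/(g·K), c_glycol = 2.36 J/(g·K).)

Heat gained plus heat lost sum to zero:
m·0.385·(2.06 − 190) + 821·2.36·(2.06 − (-10.9)) = 0
-72.36 m = -25111
m = -25111/-72.36 ≈ 347 g

m ≈ 347 g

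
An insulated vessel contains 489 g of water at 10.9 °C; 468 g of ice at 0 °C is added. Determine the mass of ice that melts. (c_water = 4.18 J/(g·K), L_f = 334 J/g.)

m_melted ≈ 66.7 g

Water can give up m c ΔT = 489·4.18·10.9 = 22280 J before reaching 0 °C.
To melt every bit of ice: 468·334 = 156312 J.
Since 22280 < 156312 J, not all the ice melts; equilibrium is at 0 °C.
Mass melted = 22280/334 ≈ 66.71 g.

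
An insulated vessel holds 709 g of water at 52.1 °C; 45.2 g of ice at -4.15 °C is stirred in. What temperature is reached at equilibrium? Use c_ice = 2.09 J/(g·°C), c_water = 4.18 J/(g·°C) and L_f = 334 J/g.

Heat gained plus heat lost sum to zero:
ice -4.15→0 °C: 45.2×2.09×4.15 = 392.04; fusion: m_ice L_f = 45.2×334 = 15097; meltwater 0→T: 45.2×4.18×T = 188.94 T; water cools: 709×4.18×(T − 52.1) = 2963.6(T − 52.1)
3152.6 T = 154405 − 15489 = 138916
T ≈ 44.06 °C (positive, so assuming full melt was valid).

T_f ≈ 44.1 °C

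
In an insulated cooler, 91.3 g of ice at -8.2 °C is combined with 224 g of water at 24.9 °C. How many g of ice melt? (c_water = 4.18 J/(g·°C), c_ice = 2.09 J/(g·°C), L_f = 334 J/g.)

Water can give up m c ΔT = 224×4.18×24.9 = 23314 J before reaching 0 °C.
Of that, 91.3×2.09×8.2 = 1564.7 J goes to bring the ice to 0 °C, leaving 21750 J.
Fully melting the ice requires m_ice L_f = 91.3×334 = 30494 J.
Since 21750 < 30494 J, not all the ice melts; equilibrium is at 0 °C.
m_melt = 21750 / L_f = 65.12 g.

m_melted ≈ 65.1 g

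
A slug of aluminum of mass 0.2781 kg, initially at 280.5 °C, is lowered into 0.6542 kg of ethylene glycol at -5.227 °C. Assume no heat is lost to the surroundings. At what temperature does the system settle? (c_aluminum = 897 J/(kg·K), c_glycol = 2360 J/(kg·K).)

Setting the total heat transfer to zero:
0.2781*897*(T − 280.5) + 0.6542*2360*(T − (-5.227)) = 0
249.46(T − 280.5) + 1543.9(T − (-5.227)) = 0
1793.4 T = 61902
T = 61902/1793.4 ≈ 34.52 °C

T_f ≈ 34.5 °C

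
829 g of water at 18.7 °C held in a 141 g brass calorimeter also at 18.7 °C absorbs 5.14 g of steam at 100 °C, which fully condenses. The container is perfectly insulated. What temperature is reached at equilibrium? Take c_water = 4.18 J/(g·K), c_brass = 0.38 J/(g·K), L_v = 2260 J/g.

Sum of m c ΔT and latent-heat terms is zero:
condense steam: −5.14·2260 = −11616; condensate cools 100→T: 5.14·4.18·(T − 100) = 21.49(T − 100); original water: 3465.2(T − 18.7); cup: 53.58(T − 18.7)
3540.3 T = 11616 + 2148.5 + 65802 = 79566
T ≈ 22.47 °C, under the boiling point, so the assumption holds.

T_f ≈ 22.5 °C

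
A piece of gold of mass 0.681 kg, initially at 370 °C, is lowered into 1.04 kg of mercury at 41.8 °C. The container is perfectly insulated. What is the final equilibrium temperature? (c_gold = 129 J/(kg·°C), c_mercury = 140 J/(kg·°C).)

Heat gained plus heat lost sum to zero:
0.681*129*(T − 370) + 1.04*140*(T − 41.8) = 0
87.85(T − 370) + 145.6(T − 41.8) = 0
(87.85 + 145.6) T = 87.85*370 + 145.6*41.8
T ≈ 165.30 °C

T_f ≈ 165.3 °C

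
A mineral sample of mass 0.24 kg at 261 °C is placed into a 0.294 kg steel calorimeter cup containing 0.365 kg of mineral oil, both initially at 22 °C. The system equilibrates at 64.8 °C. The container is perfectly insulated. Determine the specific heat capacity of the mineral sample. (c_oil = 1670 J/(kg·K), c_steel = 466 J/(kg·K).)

Conservation of energy gives ΣQ = 0:
0.24×c×(64.8 − 261) + 0.365×1670×(64.8 − 22) + 0.294×466×(64.8 − 22) = 0
-47.09 c = -31953
c = -31953/-47.09 ≈ 678.6 J/(kg·K)

c ≈ 679 J/(kg·K)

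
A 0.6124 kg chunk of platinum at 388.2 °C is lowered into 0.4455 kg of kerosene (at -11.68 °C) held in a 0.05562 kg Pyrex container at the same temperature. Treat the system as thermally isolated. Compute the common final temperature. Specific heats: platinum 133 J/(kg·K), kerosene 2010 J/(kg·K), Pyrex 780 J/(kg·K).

T_f = Σ m_i c_i T_i / Σ m_i c_i:
T_f = (81.45×388.2 + 895.46×(-11.68) + 43.38×(-11.68)) / (81.45 + 895.46 + 43.38)
    = 20653 / 1020.3 ≈ 20.24 °C

T_f ≈ 20.2 °C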